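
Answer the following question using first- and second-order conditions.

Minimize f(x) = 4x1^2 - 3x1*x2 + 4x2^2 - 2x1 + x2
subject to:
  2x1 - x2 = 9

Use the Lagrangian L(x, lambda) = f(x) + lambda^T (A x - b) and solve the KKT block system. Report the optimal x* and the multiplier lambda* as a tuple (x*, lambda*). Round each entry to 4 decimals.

Form the Lagrangian:
  L(x, lambda) = (1/2) x^T Q x + c^T x + lambda^T (A x - b)
Stationarity (grad_x L = 0): Q x + c + A^T lambda = 0.
Primal feasibility: A x = b.

This gives the KKT block system:
  [ Q   A^T ] [ x     ]   [-c ]
  [ A    0  ] [ lambda ] = [ b ]

Solving the linear system:
  x*      = (4.1786, -0.6429)
  lambda* = (-16.6786)
  f(x*)   = 70.5536

x* = (4.1786, -0.6429), lambda* = (-16.6786)


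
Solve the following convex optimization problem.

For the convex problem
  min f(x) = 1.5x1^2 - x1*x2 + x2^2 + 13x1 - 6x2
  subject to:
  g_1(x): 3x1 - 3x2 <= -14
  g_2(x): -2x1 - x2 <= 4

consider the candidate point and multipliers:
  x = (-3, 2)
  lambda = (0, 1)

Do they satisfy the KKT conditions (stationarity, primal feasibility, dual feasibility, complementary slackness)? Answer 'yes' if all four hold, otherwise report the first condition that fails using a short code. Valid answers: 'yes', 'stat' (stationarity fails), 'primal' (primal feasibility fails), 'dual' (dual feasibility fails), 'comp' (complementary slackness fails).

Gradient of f: grad f(x) = Q x + c = (2, 1)
Constraint values g_i(x) = a_i^T x - b_i:
  g_1((-3, 2)) = -1
  g_2((-3, 2)) = 0
Stationarity residual: grad f(x) + sum_i lambda_i a_i = (0, 0)
  -> stationarity OK
Primal feasibility (all g_i <= 0): OK
Dual feasibility (all lambda_i >= 0): OK
Complementary slackness (lambda_i * g_i(x) = 0 for all i): OK

Verdict: yes, KKT holds.

yes


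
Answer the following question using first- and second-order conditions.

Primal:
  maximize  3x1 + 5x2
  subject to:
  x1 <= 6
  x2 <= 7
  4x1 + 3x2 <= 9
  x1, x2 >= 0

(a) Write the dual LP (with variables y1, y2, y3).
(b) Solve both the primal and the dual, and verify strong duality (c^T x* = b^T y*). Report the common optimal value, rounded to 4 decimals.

The standard primal-dual pair for 'max c^T x s.t. A x <= b, x >= 0' is:
  Dual:  min b^T y  s.t.  A^T y >= c,  y >= 0.

So the dual LP is:
  minimize  6y1 + 7y2 + 9y3
  subject to:
    y1 + 4y3 >= 3
    y2 + 3y3 >= 5
    y1, y2, y3 >= 0

Solving the primal: x* = (0, 3).
  primal value c^T x* = 15.
Solving the dual: y* = (0, 0, 1.6667).
  dual value b^T y* = 15.
Strong duality: c^T x* = b^T y*. Confirmed.

15


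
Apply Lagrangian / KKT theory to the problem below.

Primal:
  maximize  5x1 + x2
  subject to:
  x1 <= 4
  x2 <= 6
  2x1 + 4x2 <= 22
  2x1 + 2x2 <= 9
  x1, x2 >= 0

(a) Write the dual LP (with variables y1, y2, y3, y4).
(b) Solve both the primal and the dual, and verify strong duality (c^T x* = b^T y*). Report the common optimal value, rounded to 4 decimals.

The standard primal-dual pair for 'max c^T x s.t. A x <= b, x >= 0' is:
  Dual:  min b^T y  s.t.  A^T y >= c,  y >= 0.

So the dual LP is:
  minimize  4y1 + 6y2 + 22y3 + 9y4
  subject to:
    y1 + 2y3 + 2y4 >= 5
    y2 + 4y3 + 2y4 >= 1
    y1, y2, y3, y4 >= 0

Solving the primal: x* = (4, 0.5).
  primal value c^T x* = 20.5.
Solving the dual: y* = (4, 0, 0, 0.5).
  dual value b^T y* = 20.5.
Strong duality: c^T x* = b^T y*. Confirmed.

20.5


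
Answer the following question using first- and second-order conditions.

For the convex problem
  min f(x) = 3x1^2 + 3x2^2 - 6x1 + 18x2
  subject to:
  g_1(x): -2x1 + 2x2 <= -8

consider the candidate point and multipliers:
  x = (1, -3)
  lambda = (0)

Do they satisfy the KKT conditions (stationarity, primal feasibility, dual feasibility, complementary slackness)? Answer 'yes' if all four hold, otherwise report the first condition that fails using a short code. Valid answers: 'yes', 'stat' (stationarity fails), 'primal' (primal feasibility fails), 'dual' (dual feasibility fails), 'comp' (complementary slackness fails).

Gradient of f: grad f(x) = Q x + c = (0, 0)
Constraint values g_i(x) = a_i^T x - b_i:
  g_1((1, -3)) = 0
Stationarity residual: grad f(x) + sum_i lambda_i a_i = (0, 0)
  -> stationarity OK
Primal feasibility (all g_i <= 0): OK
Dual feasibility (all lambda_i >= 0): OK
Complementary slackness (lambda_i * g_i(x) = 0 for all i): OK

Verdict: yes, KKT holds.

yes


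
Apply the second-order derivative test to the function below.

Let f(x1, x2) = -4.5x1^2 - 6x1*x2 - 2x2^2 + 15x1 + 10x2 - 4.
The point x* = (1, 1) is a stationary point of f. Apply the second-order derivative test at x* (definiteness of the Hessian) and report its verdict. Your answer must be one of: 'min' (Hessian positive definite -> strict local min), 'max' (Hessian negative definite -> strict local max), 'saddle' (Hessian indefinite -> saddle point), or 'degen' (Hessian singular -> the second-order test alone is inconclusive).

Compute the Hessian H = grad^2 f:
  H = [[-9, -6], [-6, -4]]
Verify stationarity: grad f(x*) = H x* + g = (0, 0).
Eigenvalues of H: -13, 0.
H has a zero eigenvalue (singular; negative semidefinite but not definite), so H is neither positive definite, negative definite, nor indefinite. The second-order test alone is inconclusive -> degen.
(Indeed, f is constant along the null direction of H through x*, so x* is not a strict local extremum.)

degen


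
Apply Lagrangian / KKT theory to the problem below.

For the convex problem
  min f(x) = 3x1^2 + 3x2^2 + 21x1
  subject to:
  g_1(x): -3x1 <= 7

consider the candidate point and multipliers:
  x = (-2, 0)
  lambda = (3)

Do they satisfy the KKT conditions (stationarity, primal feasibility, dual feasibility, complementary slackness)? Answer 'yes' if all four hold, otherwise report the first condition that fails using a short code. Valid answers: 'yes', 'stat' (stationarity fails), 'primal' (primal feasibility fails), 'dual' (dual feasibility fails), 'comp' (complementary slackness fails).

Gradient of f: grad f(x) = Q x + c = (9, 0)
Constraint values g_i(x) = a_i^T x - b_i:
  g_1((-2, 0)) = -1
Stationarity residual: grad f(x) + sum_i lambda_i a_i = (0, 0)
  -> stationarity OK
Primal feasibility (all g_i <= 0): OK
Dual feasibility (all lambda_i >= 0): OK
Complementary slackness (lambda_i * g_i(x) = 0 for all i): FAILS

Verdict: the first failing condition is complementary_slackness -> comp.

comp


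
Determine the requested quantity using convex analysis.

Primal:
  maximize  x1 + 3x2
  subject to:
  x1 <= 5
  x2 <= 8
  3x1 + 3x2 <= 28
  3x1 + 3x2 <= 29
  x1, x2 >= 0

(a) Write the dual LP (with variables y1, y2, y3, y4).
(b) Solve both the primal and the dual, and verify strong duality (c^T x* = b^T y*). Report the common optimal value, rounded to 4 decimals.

The standard primal-dual pair for 'max c^T x s.t. A x <= b, x >= 0' is:
  Dual:  min b^T y  s.t.  A^T y >= c,  y >= 0.

So the dual LP is:
  minimize  5y1 + 8y2 + 28y3 + 29y4
  subject to:
    y1 + 3y3 + 3y4 >= 1
    y2 + 3y3 + 3y4 >= 3
    y1, y2, y3, y4 >= 0

Solving the primal: x* = (1.3333, 8).
  primal value c^T x* = 25.3333.
Solving the dual: y* = (0, 2, 0.3333, 0).
  dual value b^T y* = 25.3333.
Strong duality: c^T x* = b^T y*. Confirmed.

25.3333


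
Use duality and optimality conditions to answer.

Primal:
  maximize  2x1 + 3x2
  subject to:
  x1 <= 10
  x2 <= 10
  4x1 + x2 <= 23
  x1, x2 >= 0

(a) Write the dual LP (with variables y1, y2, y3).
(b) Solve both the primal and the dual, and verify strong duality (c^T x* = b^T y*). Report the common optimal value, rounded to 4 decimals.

The standard primal-dual pair for 'max c^T x s.t. A x <= b, x >= 0' is:
  Dual:  min b^T y  s.t.  A^T y >= c,  y >= 0.

So the dual LP is:
  minimize  10y1 + 10y2 + 23y3
  subject to:
    y1 + 4y3 >= 2
    y2 + y3 >= 3
    y1, y2, y3 >= 0

Solving the primal: x* = (3.25, 10).
  primal value c^T x* = 36.5.
Solving the dual: y* = (0, 2.5, 0.5).
  dual value b^T y* = 36.5.
Strong duality: c^T x* = b^T y*. Confirmed.

36.5


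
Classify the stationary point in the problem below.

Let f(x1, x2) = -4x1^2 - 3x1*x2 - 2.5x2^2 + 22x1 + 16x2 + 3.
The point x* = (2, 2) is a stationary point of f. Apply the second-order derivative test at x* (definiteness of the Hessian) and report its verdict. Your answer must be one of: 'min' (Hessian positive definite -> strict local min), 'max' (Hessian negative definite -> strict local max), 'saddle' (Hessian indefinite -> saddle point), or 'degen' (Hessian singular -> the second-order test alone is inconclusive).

Compute the Hessian H = grad^2 f:
  H = [[-8, -3], [-3, -5]]
Verify stationarity: grad f(x*) = H x* + g = (0, 0).
Eigenvalues of H: -9.8541, -3.1459.
Both eigenvalues < 0, so H is negative definite -> x* is a strict local max.

max


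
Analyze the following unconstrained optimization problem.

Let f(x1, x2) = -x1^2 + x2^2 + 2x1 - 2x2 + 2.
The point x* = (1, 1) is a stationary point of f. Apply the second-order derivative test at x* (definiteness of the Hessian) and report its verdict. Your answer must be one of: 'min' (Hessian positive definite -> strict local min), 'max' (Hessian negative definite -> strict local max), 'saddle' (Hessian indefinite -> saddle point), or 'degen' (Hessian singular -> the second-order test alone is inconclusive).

Compute the Hessian H = grad^2 f:
  H = [[-2, 0], [0, 2]]
Verify stationarity: grad f(x*) = H x* + g = (0, 0).
Eigenvalues of H: -2, 2.
Eigenvalues have mixed signs, so H is indefinite -> x* is a saddle point.

saddle


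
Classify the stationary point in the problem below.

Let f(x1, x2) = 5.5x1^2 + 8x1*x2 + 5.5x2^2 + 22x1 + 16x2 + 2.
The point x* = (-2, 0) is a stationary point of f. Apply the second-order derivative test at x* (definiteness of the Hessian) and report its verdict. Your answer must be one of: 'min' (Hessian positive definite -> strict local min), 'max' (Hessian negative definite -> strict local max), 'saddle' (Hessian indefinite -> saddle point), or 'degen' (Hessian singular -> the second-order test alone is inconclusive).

Compute the Hessian H = grad^2 f:
  H = [[11, 8], [8, 11]]
Verify stationarity: grad f(x*) = H x* + g = (0, 0).
Eigenvalues of H: 3, 19.
Both eigenvalues > 0, so H is positive definite -> x* is a strict local min.

min


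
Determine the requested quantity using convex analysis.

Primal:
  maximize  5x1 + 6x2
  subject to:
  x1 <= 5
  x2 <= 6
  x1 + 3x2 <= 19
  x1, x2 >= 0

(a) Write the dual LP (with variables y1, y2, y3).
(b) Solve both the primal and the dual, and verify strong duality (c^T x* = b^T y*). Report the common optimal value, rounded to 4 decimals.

The standard primal-dual pair for 'max c^T x s.t. A x <= b, x >= 0' is:
  Dual:  min b^T y  s.t.  A^T y >= c,  y >= 0.

So the dual LP is:
  minimize  5y1 + 6y2 + 19y3
  subject to:
    y1 + y3 >= 5
    y2 + 3y3 >= 6
    y1, y2, y3 >= 0

Solving the primal: x* = (5, 4.6667).
  primal value c^T x* = 53.
Solving the dual: y* = (3, 0, 2).
  dual value b^T y* = 53.
Strong duality: c^T x* = b^T y*. Confirmed.

53


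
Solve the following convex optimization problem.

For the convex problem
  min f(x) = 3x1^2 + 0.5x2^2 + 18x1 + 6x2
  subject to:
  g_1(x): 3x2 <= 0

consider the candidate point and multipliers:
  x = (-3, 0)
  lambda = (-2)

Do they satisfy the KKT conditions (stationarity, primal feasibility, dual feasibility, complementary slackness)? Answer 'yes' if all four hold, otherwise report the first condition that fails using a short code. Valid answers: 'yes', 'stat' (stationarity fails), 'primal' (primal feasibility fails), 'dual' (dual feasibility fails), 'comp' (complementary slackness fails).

Gradient of f: grad f(x) = Q x + c = (0, 6)
Constraint values g_i(x) = a_i^T x - b_i:
  g_1((-3, 0)) = 0
Stationarity residual: grad f(x) + sum_i lambda_i a_i = (0, 0)
  -> stationarity OK
Primal feasibility (all g_i <= 0): OK
Dual feasibility (all lambda_i >= 0): FAILS
Complementary slackness (lambda_i * g_i(x) = 0 for all i): OK

Verdict: the first failing condition is dual_feasibility -> dual.

dual


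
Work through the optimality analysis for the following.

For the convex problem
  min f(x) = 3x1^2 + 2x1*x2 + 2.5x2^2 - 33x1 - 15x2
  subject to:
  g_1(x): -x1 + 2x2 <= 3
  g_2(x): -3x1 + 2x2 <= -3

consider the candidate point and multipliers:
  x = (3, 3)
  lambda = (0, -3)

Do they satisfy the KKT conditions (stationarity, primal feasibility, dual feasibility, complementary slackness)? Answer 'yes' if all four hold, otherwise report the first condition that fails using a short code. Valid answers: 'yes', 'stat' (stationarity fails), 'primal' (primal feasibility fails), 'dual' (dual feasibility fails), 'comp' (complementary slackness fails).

Gradient of f: grad f(x) = Q x + c = (-9, 6)
Constraint values g_i(x) = a_i^T x - b_i:
  g_1((3, 3)) = 0
  g_2((3, 3)) = 0
Stationarity residual: grad f(x) + sum_i lambda_i a_i = (0, 0)
  -> stationarity OK
Primal feasibility (all g_i <= 0): OK
Dual feasibility (all lambda_i >= 0): FAILS
Complementary slackness (lambda_i * g_i(x) = 0 for all i): OK

Verdict: the first failing condition is dual_feasibility -> dual.

dual


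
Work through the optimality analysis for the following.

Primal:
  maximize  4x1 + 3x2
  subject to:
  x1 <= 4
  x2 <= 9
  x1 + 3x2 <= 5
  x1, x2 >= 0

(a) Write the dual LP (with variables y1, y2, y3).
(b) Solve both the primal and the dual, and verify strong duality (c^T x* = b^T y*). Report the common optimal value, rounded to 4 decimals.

The standard primal-dual pair for 'max c^T x s.t. A x <= b, x >= 0' is:
  Dual:  min b^T y  s.t.  A^T y >= c,  y >= 0.

So the dual LP is:
  minimize  4y1 + 9y2 + 5y3
  subject to:
    y1 + y3 >= 4
    y2 + 3y3 >= 3
    y1, y2, y3 >= 0

Solving the primal: x* = (4, 0.3333).
  primal value c^T x* = 17.
Solving the dual: y* = (3, 0, 1).
  dual value b^T y* = 17.
Strong duality: c^T x* = b^T y*. Confirmed.

17


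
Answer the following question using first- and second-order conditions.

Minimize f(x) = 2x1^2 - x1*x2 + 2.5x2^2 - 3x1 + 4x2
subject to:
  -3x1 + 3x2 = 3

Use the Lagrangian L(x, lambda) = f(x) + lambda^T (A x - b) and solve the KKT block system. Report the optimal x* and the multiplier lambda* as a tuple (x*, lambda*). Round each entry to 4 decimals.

Form the Lagrangian:
  L(x, lambda) = (1/2) x^T Q x + c^T x + lambda^T (A x - b)
Stationarity (grad_x L = 0): Q x + c + A^T lambda = 0.
Primal feasibility: A x = b.

This gives the KKT block system:
  [ Q   A^T ] [ x     ]   [-c ]
  [ A    0  ] [ lambda ] = [ b ]

Solving the linear system:
  x*      = (-0.7143, 0.2857)
  lambda* = (-2.0476)
  f(x*)   = 4.7143

x* = (-0.7143, 0.2857), lambda* = (-2.0476)


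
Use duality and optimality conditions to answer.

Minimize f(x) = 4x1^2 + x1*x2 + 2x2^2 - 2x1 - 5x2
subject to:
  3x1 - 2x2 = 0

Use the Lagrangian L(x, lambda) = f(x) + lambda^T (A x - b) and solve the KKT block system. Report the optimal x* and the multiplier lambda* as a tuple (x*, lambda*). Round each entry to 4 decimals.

Form the Lagrangian:
  L(x, lambda) = (1/2) x^T Q x + c^T x + lambda^T (A x - b)
Stationarity (grad_x L = 0): Q x + c + A^T lambda = 0.
Primal feasibility: A x = b.

This gives the KKT block system:
  [ Q   A^T ] [ x     ]   [-c ]
  [ A    0  ] [ lambda ] = [ b ]

Solving the linear system:
  x*      = (0.475, 0.7125)
  lambda* = (-0.8375)
  f(x*)   = -2.2562

x* = (0.475, 0.7125), lambda* = (-0.8375)


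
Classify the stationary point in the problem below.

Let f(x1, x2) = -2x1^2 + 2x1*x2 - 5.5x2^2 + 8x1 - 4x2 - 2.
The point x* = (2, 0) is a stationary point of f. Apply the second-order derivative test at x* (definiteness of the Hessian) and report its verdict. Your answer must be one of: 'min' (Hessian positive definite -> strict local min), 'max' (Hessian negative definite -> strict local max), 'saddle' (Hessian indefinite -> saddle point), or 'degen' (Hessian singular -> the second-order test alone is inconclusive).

Compute the Hessian H = grad^2 f:
  H = [[-4, 2], [2, -11]]
Verify stationarity: grad f(x*) = H x* + g = (0, 0).
Eigenvalues of H: -11.5311, -3.4689.
Both eigenvalues < 0, so H is negative definite -> x* is a strict local max.

max


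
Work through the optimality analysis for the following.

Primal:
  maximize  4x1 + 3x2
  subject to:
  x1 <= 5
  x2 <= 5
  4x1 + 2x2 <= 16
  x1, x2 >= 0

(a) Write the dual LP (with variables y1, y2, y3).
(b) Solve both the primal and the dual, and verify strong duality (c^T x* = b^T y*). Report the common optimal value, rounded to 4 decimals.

The standard primal-dual pair for 'max c^T x s.t. A x <= b, x >= 0' is:
  Dual:  min b^T y  s.t.  A^T y >= c,  y >= 0.

So the dual LP is:
  minimize  5y1 + 5y2 + 16y3
  subject to:
    y1 + 4y3 >= 4
    y2 + 2y3 >= 3
    y1, y2, y3 >= 0

Solving the primal: x* = (1.5, 5).
  primal value c^T x* = 21.
Solving the dual: y* = (0, 1, 1).
  dual value b^T y* = 21.
Strong duality: c^T x* = b^T y*. Confirmed.

21


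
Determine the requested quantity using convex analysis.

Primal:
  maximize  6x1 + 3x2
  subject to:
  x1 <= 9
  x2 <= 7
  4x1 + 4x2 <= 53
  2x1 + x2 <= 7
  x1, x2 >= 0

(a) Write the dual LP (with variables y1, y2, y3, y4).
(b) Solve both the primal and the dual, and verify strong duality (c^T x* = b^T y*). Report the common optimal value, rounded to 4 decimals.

The standard primal-dual pair for 'max c^T x s.t. A x <= b, x >= 0' is:
  Dual:  min b^T y  s.t.  A^T y >= c,  y >= 0.

So the dual LP is:
  minimize  9y1 + 7y2 + 53y3 + 7y4
  subject to:
    y1 + 4y3 + 2y4 >= 6
    y2 + 4y3 + y4 >= 3
    y1, y2, y3, y4 >= 0

Solving the primal: x* = (3.5, 0).
  primal value c^T x* = 21.
Solving the dual: y* = (0, 0, 0, 3).
  dual value b^T y* = 21.
Strong duality: c^T x* = b^T y*. Confirmed.

21


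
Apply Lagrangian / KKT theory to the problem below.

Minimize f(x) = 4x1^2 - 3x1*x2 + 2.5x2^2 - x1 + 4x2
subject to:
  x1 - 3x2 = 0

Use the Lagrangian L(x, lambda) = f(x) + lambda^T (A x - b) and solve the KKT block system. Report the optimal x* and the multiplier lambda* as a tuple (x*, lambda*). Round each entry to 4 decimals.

Form the Lagrangian:
  L(x, lambda) = (1/2) x^T Q x + c^T x + lambda^T (A x - b)
Stationarity (grad_x L = 0): Q x + c + A^T lambda = 0.
Primal feasibility: A x = b.

This gives the KKT block system:
  [ Q   A^T ] [ x     ]   [-c ]
  [ A    0  ] [ lambda ] = [ b ]

Solving the linear system:
  x*      = (-0.0508, -0.0169)
  lambda* = (1.3559)
  f(x*)   = -0.0085

x* = (-0.0508, -0.0169), lambda* = (1.3559)


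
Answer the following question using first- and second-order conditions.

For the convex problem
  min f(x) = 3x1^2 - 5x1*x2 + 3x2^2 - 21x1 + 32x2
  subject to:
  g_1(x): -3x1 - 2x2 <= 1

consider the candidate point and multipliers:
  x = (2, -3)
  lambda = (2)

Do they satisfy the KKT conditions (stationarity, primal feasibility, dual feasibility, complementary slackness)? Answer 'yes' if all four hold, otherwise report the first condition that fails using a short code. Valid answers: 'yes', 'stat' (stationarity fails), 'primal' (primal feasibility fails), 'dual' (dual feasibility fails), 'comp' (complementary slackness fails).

Gradient of f: grad f(x) = Q x + c = (6, 4)
Constraint values g_i(x) = a_i^T x - b_i:
  g_1((2, -3)) = -1
Stationarity residual: grad f(x) + sum_i lambda_i a_i = (0, 0)
  -> stationarity OK
Primal feasibility (all g_i <= 0): OK
Dual feasibility (all lambda_i >= 0): OK
Complementary slackness (lambda_i * g_i(x) = 0 for all i): FAILS

Verdict: the first failing condition is complementary_slackness -> comp.

comp


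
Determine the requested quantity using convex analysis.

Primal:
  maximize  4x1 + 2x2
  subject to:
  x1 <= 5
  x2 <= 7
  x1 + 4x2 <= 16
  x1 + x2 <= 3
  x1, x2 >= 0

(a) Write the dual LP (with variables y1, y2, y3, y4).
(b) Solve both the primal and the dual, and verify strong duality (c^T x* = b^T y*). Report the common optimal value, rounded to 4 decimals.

The standard primal-dual pair for 'max c^T x s.t. A x <= b, x >= 0' is:
  Dual:  min b^T y  s.t.  A^T y >= c,  y >= 0.

So the dual LP is:
  minimize  5y1 + 7y2 + 16y3 + 3y4
  subject to:
    y1 + y3 + y4 >= 4
    y2 + 4y3 + y4 >= 2
    y1, y2, y3, y4 >= 0

Solving the primal: x* = (3, 0).
  primal value c^T x* = 12.
Solving the dual: y* = (0, 0, 0, 4).
  dual value b^T y* = 12.
Strong duality: c^T x* = b^T y*. Confirmed.

12


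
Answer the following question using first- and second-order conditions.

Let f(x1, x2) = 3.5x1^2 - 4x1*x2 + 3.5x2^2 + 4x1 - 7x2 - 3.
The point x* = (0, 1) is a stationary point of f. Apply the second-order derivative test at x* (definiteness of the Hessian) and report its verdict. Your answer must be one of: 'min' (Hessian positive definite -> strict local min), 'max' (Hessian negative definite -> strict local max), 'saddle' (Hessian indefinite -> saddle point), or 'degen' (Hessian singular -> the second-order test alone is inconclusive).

Compute the Hessian H = grad^2 f:
  H = [[7, -4], [-4, 7]]
Verify stationarity: grad f(x*) = H x* + g = (0, 0).
Eigenvalues of H: 3, 11.
Both eigenvalues > 0, so H is positive definite -> x* is a strict local min.

min


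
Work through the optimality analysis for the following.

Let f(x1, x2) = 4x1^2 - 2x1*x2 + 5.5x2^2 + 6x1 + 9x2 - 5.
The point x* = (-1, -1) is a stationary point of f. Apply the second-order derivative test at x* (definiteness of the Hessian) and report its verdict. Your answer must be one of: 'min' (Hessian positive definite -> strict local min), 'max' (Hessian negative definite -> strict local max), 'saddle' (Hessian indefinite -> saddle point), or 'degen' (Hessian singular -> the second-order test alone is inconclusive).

Compute the Hessian H = grad^2 f:
  H = [[8, -2], [-2, 11]]
Verify stationarity: grad f(x*) = H x* + g = (0, 0).
Eigenvalues of H: 7, 12.
Both eigenvalues > 0, so H is positive definite -> x* is a strict local min.

min


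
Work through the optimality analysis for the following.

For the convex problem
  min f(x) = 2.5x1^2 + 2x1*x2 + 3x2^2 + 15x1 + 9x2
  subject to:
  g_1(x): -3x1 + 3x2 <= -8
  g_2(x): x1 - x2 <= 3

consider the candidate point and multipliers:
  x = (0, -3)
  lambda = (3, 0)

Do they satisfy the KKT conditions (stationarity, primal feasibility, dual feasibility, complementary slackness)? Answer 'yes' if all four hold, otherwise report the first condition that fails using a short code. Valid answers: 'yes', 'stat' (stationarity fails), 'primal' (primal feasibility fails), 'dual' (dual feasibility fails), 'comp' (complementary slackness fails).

Gradient of f: grad f(x) = Q x + c = (9, -9)
Constraint values g_i(x) = a_i^T x - b_i:
  g_1((0, -3)) = -1
  g_2((0, -3)) = 0
Stationarity residual: grad f(x) + sum_i lambda_i a_i = (0, 0)
  -> stationarity OK
Primal feasibility (all g_i <= 0): OK
Dual feasibility (all lambda_i >= 0): OK
Complementary slackness (lambda_i * g_i(x) = 0 for all i): FAILS

Verdict: the first failing condition is complementary_slackness -> comp.

comp


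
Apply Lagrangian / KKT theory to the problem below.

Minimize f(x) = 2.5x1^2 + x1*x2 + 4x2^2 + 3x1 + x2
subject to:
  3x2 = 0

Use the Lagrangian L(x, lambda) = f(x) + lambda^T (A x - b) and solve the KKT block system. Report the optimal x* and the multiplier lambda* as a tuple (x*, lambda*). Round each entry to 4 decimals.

Form the Lagrangian:
  L(x, lambda) = (1/2) x^T Q x + c^T x + lambda^T (A x - b)
Stationarity (grad_x L = 0): Q x + c + A^T lambda = 0.
Primal feasibility: A x = b.

This gives the KKT block system:
  [ Q   A^T ] [ x     ]   [-c ]
  [ A    0  ] [ lambda ] = [ b ]

Solving the linear system:
  x*      = (-0.6, 0)
  lambda* = (-0.1333)
  f(x*)   = -0.9

x* = (-0.6, 0), lambda* = (-0.1333)


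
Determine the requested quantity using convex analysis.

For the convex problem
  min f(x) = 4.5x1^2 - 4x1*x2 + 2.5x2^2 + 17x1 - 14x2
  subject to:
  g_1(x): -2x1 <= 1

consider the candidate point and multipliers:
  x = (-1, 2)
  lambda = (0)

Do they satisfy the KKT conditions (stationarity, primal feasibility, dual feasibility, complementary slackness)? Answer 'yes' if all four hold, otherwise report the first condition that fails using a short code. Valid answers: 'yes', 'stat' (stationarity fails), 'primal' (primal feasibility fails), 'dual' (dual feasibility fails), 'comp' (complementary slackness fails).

Gradient of f: grad f(x) = Q x + c = (0, 0)
Constraint values g_i(x) = a_i^T x - b_i:
  g_1((-1, 2)) = 1
Stationarity residual: grad f(x) + sum_i lambda_i a_i = (0, 0)
  -> stationarity OK
Primal feasibility (all g_i <= 0): FAILS
Dual feasibility (all lambda_i >= 0): OK
Complementary slackness (lambda_i * g_i(x) = 0 for all i): OK

Verdict: the first failing condition is primal_feasibility -> primal.

primal


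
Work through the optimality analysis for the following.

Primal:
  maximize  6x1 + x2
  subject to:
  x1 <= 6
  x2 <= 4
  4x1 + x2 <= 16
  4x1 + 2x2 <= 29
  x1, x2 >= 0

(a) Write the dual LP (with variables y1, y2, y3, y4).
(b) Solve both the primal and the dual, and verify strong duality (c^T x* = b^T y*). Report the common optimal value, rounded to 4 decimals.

The standard primal-dual pair for 'max c^T x s.t. A x <= b, x >= 0' is:
  Dual:  min b^T y  s.t.  A^T y >= c,  y >= 0.

So the dual LP is:
  minimize  6y1 + 4y2 + 16y3 + 29y4
  subject to:
    y1 + 4y3 + 4y4 >= 6
    y2 + y3 + 2y4 >= 1
    y1, y2, y3, y4 >= 0

Solving the primal: x* = (4, 0).
  primal value c^T x* = 24.
Solving the dual: y* = (0, 0, 1.5, 0).
  dual value b^T y* = 24.
Strong duality: c^T x* = b^T y*. Confirmed.

24


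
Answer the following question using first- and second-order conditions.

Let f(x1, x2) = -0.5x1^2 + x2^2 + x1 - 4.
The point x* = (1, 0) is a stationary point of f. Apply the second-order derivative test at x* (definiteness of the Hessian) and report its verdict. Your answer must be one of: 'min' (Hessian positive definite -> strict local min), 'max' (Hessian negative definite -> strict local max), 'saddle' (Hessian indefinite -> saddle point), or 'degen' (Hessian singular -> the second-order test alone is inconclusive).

Compute the Hessian H = grad^2 f:
  H = [[-1, 0], [0, 2]]
Verify stationarity: grad f(x*) = H x* + g = (0, 0).
Eigenvalues of H: -1, 2.
Eigenvalues have mixed signs, so H is indefinite -> x* is a saddle point.

saddle


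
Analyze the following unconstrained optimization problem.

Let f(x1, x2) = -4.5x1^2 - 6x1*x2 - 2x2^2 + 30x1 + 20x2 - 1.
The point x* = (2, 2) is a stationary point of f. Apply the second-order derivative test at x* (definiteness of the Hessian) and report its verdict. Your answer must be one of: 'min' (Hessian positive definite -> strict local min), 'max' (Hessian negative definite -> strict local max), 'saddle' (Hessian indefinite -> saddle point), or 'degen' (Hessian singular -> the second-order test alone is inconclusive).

Compute the Hessian H = grad^2 f:
  H = [[-9, -6], [-6, -4]]
Verify stationarity: grad f(x*) = H x* + g = (0, 0).
Eigenvalues of H: -13, 0.
H has a zero eigenvalue (singular; negative semidefinite but not definite), so H is neither positive definite, negative definite, nor indefinite. The second-order test alone is inconclusive -> degen.
(Indeed, f is constant along the null direction of H through x*, so x* is not a strict local extremum.)

degen


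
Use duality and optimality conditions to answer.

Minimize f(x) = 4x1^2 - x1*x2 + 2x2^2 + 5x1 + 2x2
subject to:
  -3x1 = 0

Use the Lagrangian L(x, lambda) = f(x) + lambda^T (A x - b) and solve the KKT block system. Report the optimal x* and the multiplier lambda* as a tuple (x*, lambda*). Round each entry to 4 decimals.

Form the Lagrangian:
  L(x, lambda) = (1/2) x^T Q x + c^T x + lambda^T (A x - b)
Stationarity (grad_x L = 0): Q x + c + A^T lambda = 0.
Primal feasibility: A x = b.

This gives the KKT block system:
  [ Q   A^T ] [ x     ]   [-c ]
  [ A    0  ] [ lambda ] = [ b ]

Solving the linear system:
  x*      = (0, -0.5)
  lambda* = (1.8333)
  f(x*)   = -0.5

x* = (0, -0.5), lambda* = (1.8333)


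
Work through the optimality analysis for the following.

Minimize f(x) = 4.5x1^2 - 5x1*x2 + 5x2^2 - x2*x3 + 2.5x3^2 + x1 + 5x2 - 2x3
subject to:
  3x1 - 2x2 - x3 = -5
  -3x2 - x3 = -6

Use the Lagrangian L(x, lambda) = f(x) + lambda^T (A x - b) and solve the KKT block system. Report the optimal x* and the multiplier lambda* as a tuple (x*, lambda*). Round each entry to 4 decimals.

Form the Lagrangian:
  L(x, lambda) = (1/2) x^T Q x + c^T x + lambda^T (A x - b)
Stationarity (grad_x L = 0): Q x + c + A^T lambda = 0.
Primal feasibility: A x = b.

This gives the KKT block system:
  [ Q   A^T ] [ x     ]   [-c ]
  [ A    0  ] [ lambda ] = [ b ]

Solving the linear system:
  x*      = (-0.1156, 1.3469, 1.9592)
  lambda* = (2.2585, 4.1905)
  f(x*)   = 19.568

x* = (-0.1156, 1.3469, 1.9592), lambda* = (2.2585, 4.1905)


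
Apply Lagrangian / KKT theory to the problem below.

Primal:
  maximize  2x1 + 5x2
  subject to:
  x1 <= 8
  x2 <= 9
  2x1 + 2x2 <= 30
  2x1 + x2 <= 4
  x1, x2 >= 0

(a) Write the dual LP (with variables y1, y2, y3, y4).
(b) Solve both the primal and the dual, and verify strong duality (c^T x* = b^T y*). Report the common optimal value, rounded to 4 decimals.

The standard primal-dual pair for 'max c^T x s.t. A x <= b, x >= 0' is:
  Dual:  min b^T y  s.t.  A^T y >= c,  y >= 0.

So the dual LP is:
  minimize  8y1 + 9y2 + 30y3 + 4y4
  subject to:
    y1 + 2y3 + 2y4 >= 2
    y2 + 2y3 + y4 >= 5
    y1, y2, y3, y4 >= 0

Solving the primal: x* = (0, 4).
  primal value c^T x* = 20.
Solving the dual: y* = (0, 0, 0, 5).
  dual value b^T y* = 20.
Strong duality: c^T x* = b^T y*. Confirmed.

20


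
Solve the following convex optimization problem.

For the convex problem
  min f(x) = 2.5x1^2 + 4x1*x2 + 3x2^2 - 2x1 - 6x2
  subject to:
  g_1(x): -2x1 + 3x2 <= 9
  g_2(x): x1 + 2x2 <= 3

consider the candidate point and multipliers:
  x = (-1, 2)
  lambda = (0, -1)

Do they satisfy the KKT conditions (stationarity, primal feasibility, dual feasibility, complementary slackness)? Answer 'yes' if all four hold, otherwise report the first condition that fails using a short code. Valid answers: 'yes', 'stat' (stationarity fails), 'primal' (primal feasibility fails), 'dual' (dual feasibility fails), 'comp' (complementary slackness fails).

Gradient of f: grad f(x) = Q x + c = (1, 2)
Constraint values g_i(x) = a_i^T x - b_i:
  g_1((-1, 2)) = -1
  g_2((-1, 2)) = 0
Stationarity residual: grad f(x) + sum_i lambda_i a_i = (0, 0)
  -> stationarity OK
Primal feasibility (all g_i <= 0): OK
Dual feasibility (all lambda_i >= 0): FAILS
Complementary slackness (lambda_i * g_i(x) = 0 for all i): OK

Verdict: the first failing condition is dual_feasibility -> dual.

dual


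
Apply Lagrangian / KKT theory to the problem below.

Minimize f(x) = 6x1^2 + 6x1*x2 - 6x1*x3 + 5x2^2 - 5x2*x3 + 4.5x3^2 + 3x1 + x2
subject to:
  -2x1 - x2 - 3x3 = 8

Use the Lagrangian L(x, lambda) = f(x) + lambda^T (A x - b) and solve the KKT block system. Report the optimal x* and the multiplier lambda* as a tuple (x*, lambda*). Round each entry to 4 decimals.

Form the Lagrangian:
  L(x, lambda) = (1/2) x^T Q x + c^T x + lambda^T (A x - b)
Stationarity (grad_x L = 0): Q x + c + A^T lambda = 0.
Primal feasibility: A x = b.

This gives the KKT block system:
  [ Q   A^T ] [ x     ]   [-c ]
  [ A    0  ] [ lambda ] = [ b ]

Solving the linear system:
  x*      = (-1.2266, -0.4171, -1.7099)
  lambda* = (-1.9813)
  f(x*)   = 5.8767

x* = (-1.2266, -0.4171, -1.7099), lambda* = (-1.9813)


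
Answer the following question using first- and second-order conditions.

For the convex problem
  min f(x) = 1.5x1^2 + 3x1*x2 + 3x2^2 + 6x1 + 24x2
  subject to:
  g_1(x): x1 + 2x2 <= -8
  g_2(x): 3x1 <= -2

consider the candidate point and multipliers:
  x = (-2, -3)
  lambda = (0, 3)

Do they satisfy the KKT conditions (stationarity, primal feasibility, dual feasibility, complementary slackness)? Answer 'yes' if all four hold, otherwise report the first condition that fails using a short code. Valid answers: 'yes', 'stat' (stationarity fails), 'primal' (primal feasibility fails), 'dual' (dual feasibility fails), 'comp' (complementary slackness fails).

Gradient of f: grad f(x) = Q x + c = (-9, 0)
Constraint values g_i(x) = a_i^T x - b_i:
  g_1((-2, -3)) = 0
  g_2((-2, -3)) = -4
Stationarity residual: grad f(x) + sum_i lambda_i a_i = (0, 0)
  -> stationarity OK
Primal feasibility (all g_i <= 0): OK
Dual feasibility (all lambda_i >= 0): OK
Complementary slackness (lambda_i * g_i(x) = 0 for all i): FAILS

Verdict: the first failing condition is complementary_slackness -> comp.

comp


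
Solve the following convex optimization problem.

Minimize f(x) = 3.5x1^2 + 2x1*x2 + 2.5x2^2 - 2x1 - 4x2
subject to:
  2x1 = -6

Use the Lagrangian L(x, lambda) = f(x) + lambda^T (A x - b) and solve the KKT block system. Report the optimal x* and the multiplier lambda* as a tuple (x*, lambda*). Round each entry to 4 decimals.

Form the Lagrangian:
  L(x, lambda) = (1/2) x^T Q x + c^T x + lambda^T (A x - b)
Stationarity (grad_x L = 0): Q x + c + A^T lambda = 0.
Primal feasibility: A x = b.

This gives the KKT block system:
  [ Q   A^T ] [ x     ]   [-c ]
  [ A    0  ] [ lambda ] = [ b ]

Solving the linear system:
  x*      = (-3, 2)
  lambda* = (9.5)
  f(x*)   = 27.5

x* = (-3, 2), lambda* = (9.5)


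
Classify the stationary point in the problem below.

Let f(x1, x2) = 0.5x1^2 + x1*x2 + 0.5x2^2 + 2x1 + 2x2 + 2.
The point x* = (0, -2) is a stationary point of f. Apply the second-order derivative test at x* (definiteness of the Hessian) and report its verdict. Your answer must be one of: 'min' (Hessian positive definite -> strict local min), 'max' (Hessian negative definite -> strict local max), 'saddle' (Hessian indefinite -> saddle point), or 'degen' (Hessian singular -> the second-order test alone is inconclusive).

Compute the Hessian H = grad^2 f:
  H = [[1, 1], [1, 1]]
Verify stationarity: grad f(x*) = H x* + g = (0, 0).
Eigenvalues of H: 0, 2.
H has a zero eigenvalue (singular; positive semidefinite but not definite), so H is neither positive definite, negative definite, nor indefinite. The second-order test alone is inconclusive -> degen.
(Indeed, f is constant along the null direction of H through x*, so x* is not a strict local extremum.)

degen


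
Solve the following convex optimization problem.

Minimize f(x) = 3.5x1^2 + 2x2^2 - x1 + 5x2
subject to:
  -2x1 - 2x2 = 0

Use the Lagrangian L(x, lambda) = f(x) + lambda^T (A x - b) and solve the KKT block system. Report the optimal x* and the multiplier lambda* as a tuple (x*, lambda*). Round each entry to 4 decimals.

Form the Lagrangian:
  L(x, lambda) = (1/2) x^T Q x + c^T x + lambda^T (A x - b)
Stationarity (grad_x L = 0): Q x + c + A^T lambda = 0.
Primal feasibility: A x = b.

This gives the KKT block system:
  [ Q   A^T ] [ x     ]   [-c ]
  [ A    0  ] [ lambda ] = [ b ]

Solving the linear system:
  x*      = (0.5455, -0.5455)
  lambda* = (1.4091)
  f(x*)   = -1.6364

x* = (0.5455, -0.5455), lambda* = (1.4091)


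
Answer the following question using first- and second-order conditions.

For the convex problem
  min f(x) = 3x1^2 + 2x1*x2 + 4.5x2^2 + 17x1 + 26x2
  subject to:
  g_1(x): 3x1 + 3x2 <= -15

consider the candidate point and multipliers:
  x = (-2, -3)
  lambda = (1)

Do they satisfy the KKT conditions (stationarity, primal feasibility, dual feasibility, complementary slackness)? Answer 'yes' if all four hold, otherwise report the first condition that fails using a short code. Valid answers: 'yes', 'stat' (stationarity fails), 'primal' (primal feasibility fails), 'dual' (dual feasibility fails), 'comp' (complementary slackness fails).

Gradient of f: grad f(x) = Q x + c = (-1, -5)
Constraint values g_i(x) = a_i^T x - b_i:
  g_1((-2, -3)) = 0
Stationarity residual: grad f(x) + sum_i lambda_i a_i = (2, -2)
  -> stationarity FAILS
Primal feasibility (all g_i <= 0): OK
Dual feasibility (all lambda_i >= 0): OK
Complementary slackness (lambda_i * g_i(x) = 0 for all i): OK

Verdict: the first failing condition is stationarity -> stat.

stat


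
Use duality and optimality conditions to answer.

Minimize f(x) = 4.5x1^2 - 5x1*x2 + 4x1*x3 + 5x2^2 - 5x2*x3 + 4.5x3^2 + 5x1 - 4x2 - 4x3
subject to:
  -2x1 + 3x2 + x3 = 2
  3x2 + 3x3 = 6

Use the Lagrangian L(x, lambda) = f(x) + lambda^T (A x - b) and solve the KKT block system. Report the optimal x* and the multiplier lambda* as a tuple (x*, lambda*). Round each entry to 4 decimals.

Form the Lagrangian:
  L(x, lambda) = (1/2) x^T Q x + c^T x + lambda^T (A x - b)
Stationarity (grad_x L = 0): Q x + c + A^T lambda = 0.
Primal feasibility: A x = b.

This gives the KKT block system:
  [ Q   A^T ] [ x     ]   [-c ]
  [ A    0  ] [ lambda ] = [ b ]

Solving the linear system:
  x*      = (0.75, 0.75, 1.25)
  lambda* = (6.5, -4.3333)
  f(x*)   = 4.375

x* = (0.75, 0.75, 1.25), lambda* = (6.5, -4.3333)


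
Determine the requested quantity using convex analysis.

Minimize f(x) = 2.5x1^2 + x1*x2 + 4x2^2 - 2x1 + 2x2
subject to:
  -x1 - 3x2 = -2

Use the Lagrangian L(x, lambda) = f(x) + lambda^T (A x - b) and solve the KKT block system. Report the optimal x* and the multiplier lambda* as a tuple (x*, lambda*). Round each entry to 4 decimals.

Form the Lagrangian:
  L(x, lambda) = (1/2) x^T Q x + c^T x + lambda^T (A x - b)
Stationarity (grad_x L = 0): Q x + c + A^T lambda = 0.
Primal feasibility: A x = b.

This gives the KKT block system:
  [ Q   A^T ] [ x     ]   [-c ]
  [ A    0  ] [ lambda ] = [ b ]

Solving the linear system:
  x*      = (0.7234, 0.4255)
  lambda* = (2.0426)
  f(x*)   = 1.7447

x* = (0.7234, 0.4255), lambda* = (2.0426)


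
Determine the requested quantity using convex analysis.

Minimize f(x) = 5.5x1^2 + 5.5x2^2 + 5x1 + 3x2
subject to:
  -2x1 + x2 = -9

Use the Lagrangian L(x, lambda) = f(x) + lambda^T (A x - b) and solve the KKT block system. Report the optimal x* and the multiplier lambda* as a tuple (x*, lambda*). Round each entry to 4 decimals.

Form the Lagrangian:
  L(x, lambda) = (1/2) x^T Q x + c^T x + lambda^T (A x - b)
Stationarity (grad_x L = 0): Q x + c + A^T lambda = 0.
Primal feasibility: A x = b.

This gives the KKT block system:
  [ Q   A^T ] [ x     ]   [-c ]
  [ A    0  ] [ lambda ] = [ b ]

Solving the linear system:
  x*      = (3.4, -2.2)
  lambda* = (21.2)
  f(x*)   = 100.6

x* = (3.4, -2.2), lambda* = (21.2)


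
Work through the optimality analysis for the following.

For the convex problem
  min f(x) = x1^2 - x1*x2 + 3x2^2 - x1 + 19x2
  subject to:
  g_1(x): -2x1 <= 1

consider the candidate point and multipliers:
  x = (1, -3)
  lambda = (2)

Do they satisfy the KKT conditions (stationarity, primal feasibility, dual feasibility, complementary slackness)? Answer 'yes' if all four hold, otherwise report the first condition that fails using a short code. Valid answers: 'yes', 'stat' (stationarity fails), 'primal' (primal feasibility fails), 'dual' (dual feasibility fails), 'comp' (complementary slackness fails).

Gradient of f: grad f(x) = Q x + c = (4, 0)
Constraint values g_i(x) = a_i^T x - b_i:
  g_1((1, -3)) = -3
Stationarity residual: grad f(x) + sum_i lambda_i a_i = (0, 0)
  -> stationarity OK
Primal feasibility (all g_i <= 0): OK
Dual feasibility (all lambda_i >= 0): OK
Complementary slackness (lambda_i * g_i(x) = 0 for all i): FAILS

Verdict: the first failing condition is complementary_slackness -> comp.

comp


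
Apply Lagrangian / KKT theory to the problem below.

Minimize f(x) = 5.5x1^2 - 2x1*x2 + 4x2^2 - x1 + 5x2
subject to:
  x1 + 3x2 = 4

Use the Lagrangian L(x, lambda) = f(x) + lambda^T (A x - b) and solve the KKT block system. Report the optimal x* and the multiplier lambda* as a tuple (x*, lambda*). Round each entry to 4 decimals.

Form the Lagrangian:
  L(x, lambda) = (1/2) x^T Q x + c^T x + lambda^T (A x - b)
Stationarity (grad_x L = 0): Q x + c + A^T lambda = 0.
Primal feasibility: A x = b.

This gives the KKT block system:
  [ Q   A^T ] [ x     ]   [-c ]
  [ A    0  ] [ lambda ] = [ b ]

Solving the linear system:
  x*      = (0.6723, 1.1092)
  lambda* = (-4.1765)
  f(x*)   = 10.7899

x* = (0.6723, 1.1092), lambda* = (-4.1765)


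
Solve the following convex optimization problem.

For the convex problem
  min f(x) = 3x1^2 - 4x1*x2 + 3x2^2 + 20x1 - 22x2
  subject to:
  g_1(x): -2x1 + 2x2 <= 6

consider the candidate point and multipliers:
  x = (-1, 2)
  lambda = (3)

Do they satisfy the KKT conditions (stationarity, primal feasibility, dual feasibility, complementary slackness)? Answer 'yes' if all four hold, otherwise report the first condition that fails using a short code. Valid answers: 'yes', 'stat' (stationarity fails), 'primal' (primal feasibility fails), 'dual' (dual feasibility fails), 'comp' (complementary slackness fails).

Gradient of f: grad f(x) = Q x + c = (6, -6)
Constraint values g_i(x) = a_i^T x - b_i:
  g_1((-1, 2)) = 0
Stationarity residual: grad f(x) + sum_i lambda_i a_i = (0, 0)
  -> stationarity OK
Primal feasibility (all g_i <= 0): OK
Dual feasibility (all lambda_i >= 0): OK
Complementary slackness (lambda_i * g_i(x) = 0 for all i): OK

Verdict: yes, KKT holds.

yes
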